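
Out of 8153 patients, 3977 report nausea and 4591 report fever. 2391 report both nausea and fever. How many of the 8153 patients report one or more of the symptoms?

6177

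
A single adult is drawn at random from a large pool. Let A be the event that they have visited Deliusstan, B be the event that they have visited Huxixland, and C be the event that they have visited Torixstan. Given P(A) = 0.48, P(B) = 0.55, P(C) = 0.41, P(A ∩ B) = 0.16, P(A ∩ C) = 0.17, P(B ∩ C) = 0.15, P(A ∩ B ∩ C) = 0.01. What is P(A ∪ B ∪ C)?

Using inclusion–exclusion:
P(A ∪ B ∪ C) = 0.48 + 0.55 + 0.41 − 0.16 − 0.17 − 0.15 + 0.01 = 0.97

0.97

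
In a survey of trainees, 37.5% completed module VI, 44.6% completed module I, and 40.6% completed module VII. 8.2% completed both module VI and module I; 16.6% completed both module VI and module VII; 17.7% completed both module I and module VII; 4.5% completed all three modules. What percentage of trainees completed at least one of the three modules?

P(≥1) = 37.5 + 44.6 + 40.6 − 8.2 − 16.6 − 17.7 + 4.5 = 84.7%

84.7%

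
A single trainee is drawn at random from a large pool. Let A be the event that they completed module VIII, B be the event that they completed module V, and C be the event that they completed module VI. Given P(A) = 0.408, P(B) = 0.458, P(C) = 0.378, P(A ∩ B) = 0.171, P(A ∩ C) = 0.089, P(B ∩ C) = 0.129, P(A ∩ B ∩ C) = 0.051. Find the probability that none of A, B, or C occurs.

0.094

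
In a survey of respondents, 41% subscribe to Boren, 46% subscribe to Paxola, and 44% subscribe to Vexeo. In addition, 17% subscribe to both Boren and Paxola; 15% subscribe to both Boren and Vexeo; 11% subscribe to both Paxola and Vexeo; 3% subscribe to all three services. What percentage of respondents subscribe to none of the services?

9%

By inclusion–exclusion:
P(union) = 41 + 46 + 44 − 17 − 15 − 11 + 3 = 91%
P(none) = 100% − 91% = 9%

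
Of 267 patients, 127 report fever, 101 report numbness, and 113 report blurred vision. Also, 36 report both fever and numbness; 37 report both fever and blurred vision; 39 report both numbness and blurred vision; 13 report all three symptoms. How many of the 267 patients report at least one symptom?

242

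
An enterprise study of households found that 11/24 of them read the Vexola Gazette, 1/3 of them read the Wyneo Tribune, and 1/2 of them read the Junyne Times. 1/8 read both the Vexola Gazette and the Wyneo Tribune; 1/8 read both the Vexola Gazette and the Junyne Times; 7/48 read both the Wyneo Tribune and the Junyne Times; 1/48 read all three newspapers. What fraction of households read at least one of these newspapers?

11/12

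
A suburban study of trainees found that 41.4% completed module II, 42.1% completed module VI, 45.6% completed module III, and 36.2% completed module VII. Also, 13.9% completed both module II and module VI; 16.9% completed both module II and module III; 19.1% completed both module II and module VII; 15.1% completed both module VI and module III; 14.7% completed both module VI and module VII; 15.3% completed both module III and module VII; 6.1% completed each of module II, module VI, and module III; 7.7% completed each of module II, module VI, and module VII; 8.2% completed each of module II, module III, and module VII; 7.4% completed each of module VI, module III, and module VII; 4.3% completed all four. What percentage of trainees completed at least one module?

95.4%

Using inclusion–exclusion:
P(at least one) = 41.4 + 42.1 + 45.6 + 36.2 − 13.9 − 16.9 − 19.1 − 15.1 − 14.7 − 15.3 + 6.1 + 7.7 + 8.2 + 7.4 − 4.3 = 95.4%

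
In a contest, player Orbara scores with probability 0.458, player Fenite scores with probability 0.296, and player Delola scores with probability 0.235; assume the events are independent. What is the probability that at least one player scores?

Since the events are independent, P(none) is the product of the individual non-occurrence probabilities.
P(none) = (1 − 0.458) × (1 − 0.296) × (1 − 0.235) = 0.542 × 0.704 × 0.765 = 0.29189952
P(at least one) = 1 − 0.29189952 = 0.70810048

0.70810048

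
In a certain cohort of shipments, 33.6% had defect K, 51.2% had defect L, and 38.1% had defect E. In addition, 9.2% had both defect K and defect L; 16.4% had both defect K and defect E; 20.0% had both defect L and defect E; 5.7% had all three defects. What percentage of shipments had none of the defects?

Apply inclusion-exclusion:
P(at least one) = 33.6 + 51.2 + 38.1 − 9.2 − 16.4 − 20.0 + 5.7 = 83.0%
P(none) = 100% − 83.0% = 17.0%

17.0%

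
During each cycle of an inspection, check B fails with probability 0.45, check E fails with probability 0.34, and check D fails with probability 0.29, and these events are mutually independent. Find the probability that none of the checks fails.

P(none) = (1 − 0.45) × (1 − 0.34) × (1 − 0.29) = 0.55 × 0.66 × 0.71 = 0.25773

0.25773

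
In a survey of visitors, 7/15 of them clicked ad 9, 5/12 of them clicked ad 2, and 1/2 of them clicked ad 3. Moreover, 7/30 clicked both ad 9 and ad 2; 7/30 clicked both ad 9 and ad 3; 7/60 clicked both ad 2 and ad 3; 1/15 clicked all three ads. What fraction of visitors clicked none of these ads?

By inclusion-exclusion,
P(union) = 7/15 + 5/12 + 1/2 − 7/30 − 7/30 − 7/60 + 1/15 = 13/15
P(none) = 1 − 13/15 = 2/15

2/15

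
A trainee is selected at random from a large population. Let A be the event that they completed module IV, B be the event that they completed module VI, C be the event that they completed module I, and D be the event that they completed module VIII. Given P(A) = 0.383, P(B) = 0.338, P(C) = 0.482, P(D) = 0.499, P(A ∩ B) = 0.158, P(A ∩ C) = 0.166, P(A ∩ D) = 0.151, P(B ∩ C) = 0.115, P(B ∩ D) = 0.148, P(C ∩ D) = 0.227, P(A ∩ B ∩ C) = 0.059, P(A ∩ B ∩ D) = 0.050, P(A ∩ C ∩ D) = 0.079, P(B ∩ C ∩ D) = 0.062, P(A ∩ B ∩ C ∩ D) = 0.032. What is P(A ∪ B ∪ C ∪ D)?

0.955

By inclusion–exclusion:
P(A ∪ B ∪ C ∪ D) = 0.383 + 0.338 + 0.482 + 0.499 − 0.158 − 0.166 − 0.151 − 0.115 − 0.148 − 0.227 + 0.059 + 0.050 + 0.079 + 0.062 − 0.032 = 0.955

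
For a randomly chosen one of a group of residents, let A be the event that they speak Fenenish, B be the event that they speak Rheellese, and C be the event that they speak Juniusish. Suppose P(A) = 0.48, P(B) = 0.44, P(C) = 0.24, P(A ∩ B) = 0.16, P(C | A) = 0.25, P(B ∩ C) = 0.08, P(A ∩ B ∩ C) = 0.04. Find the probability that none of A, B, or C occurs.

0.16

P(A ∩ C) = P(A)·P(C|A) = 0.48 × 0.25 = 0.12
Inclusion–exclusion gives
P(A ∪ B ∪ C) = 0.48 + 0.44 + 0.24 − 0.16 − 0.12 − 0.08 + 0.04 = 0.84
P(none) = 1 − 0.84 = 0.16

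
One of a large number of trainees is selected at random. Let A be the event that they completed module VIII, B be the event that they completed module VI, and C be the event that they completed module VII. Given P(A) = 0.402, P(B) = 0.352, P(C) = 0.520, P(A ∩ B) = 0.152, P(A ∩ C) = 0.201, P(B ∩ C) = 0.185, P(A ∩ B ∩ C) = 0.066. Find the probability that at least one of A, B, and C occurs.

0.802

By inclusion-exclusion,
P(A ∪ B ∪ C) = 0.402 + 0.352 + 0.520 − 0.152 − 0.201 − 0.185 + 0.066 = 0.802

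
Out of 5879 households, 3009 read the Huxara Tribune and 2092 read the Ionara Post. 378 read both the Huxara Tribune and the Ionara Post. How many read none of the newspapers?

Using inclusion–exclusion:
N(≥1) = 3009 + 2092 − 378 = 4723
None: 5879 − 4723 = 1156

1156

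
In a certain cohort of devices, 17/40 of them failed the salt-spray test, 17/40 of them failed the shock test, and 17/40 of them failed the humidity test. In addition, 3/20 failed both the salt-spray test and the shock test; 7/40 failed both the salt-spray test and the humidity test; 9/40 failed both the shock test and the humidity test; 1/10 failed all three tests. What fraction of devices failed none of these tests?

P(union) = 17/40 + 17/40 + 17/40 − 3/20 − 7/40 − 9/40 + 1/10 = 33/40
P(none) = 1 − 33/40 = 7/40

7/40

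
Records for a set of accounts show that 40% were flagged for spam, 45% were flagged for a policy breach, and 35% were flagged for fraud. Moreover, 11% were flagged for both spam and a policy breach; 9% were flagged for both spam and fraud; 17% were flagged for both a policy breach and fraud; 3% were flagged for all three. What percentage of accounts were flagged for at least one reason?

86%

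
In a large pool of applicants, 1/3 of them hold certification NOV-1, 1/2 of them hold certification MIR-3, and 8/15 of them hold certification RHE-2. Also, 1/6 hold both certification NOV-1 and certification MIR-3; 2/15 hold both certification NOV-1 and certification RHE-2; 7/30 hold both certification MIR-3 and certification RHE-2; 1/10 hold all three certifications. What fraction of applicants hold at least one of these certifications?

P(union) = 1/3 + 1/2 + 8/15 − 1/6 − 2/15 − 7/30 + 1/10 = 14/15

14/15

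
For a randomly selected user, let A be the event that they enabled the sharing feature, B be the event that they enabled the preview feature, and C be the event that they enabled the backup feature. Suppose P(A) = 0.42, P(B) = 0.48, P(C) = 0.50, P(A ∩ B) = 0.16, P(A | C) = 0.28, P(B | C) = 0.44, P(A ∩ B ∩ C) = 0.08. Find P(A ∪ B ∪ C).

P(A ∩ C) = P(C)·P(A|C) = 0.50 × 0.28 = 0.14
P(B ∩ C) = P(C)·P(B|C) = 0.50 × 0.44 = 0.22
Using inclusion–exclusion:
P(A ∪ B ∪ C) = 0.42 + 0.48 + 0.50 − 0.16 − 0.14 − 0.22 + 0.08 = 0.96

0.96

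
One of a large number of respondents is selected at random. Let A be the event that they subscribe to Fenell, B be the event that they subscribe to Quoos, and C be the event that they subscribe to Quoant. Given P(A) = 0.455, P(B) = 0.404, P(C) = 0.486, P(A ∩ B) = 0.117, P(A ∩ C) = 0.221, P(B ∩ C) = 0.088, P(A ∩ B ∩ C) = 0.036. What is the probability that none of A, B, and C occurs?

By inclusion-exclusion,
P(A ∪ B ∪ C) = 0.455 + 0.404 + 0.486 − 0.117 − 0.221 − 0.088 + 0.036 = 0.955
P(none) = 1 − 0.955 = 0.045

0.045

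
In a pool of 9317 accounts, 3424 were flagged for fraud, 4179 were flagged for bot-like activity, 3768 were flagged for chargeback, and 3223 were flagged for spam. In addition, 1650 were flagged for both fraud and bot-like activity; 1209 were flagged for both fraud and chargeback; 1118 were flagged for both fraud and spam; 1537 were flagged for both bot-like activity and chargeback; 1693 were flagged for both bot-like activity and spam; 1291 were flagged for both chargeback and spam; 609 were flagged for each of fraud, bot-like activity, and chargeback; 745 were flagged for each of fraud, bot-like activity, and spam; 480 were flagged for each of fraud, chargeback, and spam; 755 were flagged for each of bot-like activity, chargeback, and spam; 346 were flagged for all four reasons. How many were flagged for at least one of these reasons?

By inclusion-exclusion,
N(≥1) = 3424 + 4179 + 3768 + 3223 − 1650 − 1209 − 1118 − 1537 − 1693 − 1291 + 609 + 745 + 480 + 755 − 346 = 8339

8339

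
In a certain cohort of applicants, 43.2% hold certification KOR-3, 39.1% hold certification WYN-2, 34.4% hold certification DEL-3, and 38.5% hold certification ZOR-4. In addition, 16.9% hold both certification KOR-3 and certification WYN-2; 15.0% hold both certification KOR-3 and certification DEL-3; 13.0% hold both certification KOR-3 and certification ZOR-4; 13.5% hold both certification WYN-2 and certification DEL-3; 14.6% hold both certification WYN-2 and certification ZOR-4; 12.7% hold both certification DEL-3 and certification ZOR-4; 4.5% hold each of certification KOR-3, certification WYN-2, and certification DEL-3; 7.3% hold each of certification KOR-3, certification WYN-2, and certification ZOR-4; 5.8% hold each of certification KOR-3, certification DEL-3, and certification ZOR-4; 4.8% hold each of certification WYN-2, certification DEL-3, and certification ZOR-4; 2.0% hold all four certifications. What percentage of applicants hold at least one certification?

P(union) = 43.2 + 39.1 + 34.4 + 38.5 − 16.9 − 15.0 − 13.0 − 13.5 − 14.6 − 12.7 + 4.5 + 7.3 + 5.8 + 4.8 − 2.0 = 89.9%

89.9%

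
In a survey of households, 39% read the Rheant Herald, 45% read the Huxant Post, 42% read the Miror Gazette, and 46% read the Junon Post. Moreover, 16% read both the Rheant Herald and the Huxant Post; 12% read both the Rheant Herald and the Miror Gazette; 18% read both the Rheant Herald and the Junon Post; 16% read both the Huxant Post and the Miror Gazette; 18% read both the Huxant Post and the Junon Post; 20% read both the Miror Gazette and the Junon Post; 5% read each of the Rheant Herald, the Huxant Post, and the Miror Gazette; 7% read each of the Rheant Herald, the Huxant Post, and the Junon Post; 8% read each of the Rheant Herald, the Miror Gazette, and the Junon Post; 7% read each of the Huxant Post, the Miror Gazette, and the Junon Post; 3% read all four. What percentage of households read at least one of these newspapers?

P(at least one) = 39 + 45 + 42 + 46 − 16 − 12 − 18 − 16 − 18 − 20 + 5 + 7 + 8 + 7 − 3 = 96%

96%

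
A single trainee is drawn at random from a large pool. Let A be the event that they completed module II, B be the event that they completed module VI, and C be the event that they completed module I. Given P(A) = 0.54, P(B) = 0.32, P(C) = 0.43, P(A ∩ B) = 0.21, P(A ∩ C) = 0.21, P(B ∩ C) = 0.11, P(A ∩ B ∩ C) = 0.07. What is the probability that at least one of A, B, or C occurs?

0.83

By inclusion–exclusion:
P(A ∪ B ∪ C) = 0.54 + 0.32 + 0.43 − 0.21 − 0.21 − 0.11 + 0.07 = 0.83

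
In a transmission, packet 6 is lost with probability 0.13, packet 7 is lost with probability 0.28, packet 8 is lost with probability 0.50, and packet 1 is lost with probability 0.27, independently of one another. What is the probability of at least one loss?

0.771364

Independence gives P(none) = ∏(1 − pᵢ).
P(none) = (1 − 0.13) × (1 − 0.28) × (1 − 0.50) × (1 − 0.27) = 0.87 × 0.72 × 0.50 × 0.73 = 0.228636
P(at least one) = 1 − 0.228636 = 0.771364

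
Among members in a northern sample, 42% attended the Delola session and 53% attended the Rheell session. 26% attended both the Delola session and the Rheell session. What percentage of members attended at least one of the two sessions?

P(at least one) = 42 + 53 − 26 = 69%

69%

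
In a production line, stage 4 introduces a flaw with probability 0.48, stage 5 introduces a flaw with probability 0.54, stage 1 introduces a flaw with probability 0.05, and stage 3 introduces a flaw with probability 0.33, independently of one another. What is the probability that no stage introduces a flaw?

P(none) = (1 − 0.48) × (1 − 0.54) × (1 − 0.05) × (1 − 0.33) = 0.52 × 0.46 × 0.95 × 0.67 = 0.1522508

0.1522508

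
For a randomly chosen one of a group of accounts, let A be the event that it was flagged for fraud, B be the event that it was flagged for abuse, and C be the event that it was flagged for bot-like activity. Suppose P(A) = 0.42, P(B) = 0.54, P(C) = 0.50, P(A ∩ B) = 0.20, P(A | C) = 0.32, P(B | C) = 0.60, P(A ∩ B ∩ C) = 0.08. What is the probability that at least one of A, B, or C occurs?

0.88

P(A ∩ C) = P(C)·P(A|C) = 0.50 × 0.32 = 0.16
P(B ∩ C) = P(C)·P(B|C) = 0.50 × 0.60 = 0.30
P(A ∪ B ∪ C) = 0.42 + 0.54 + 0.50 − 0.20 − 0.16 − 0.30 + 0.08 = 0.88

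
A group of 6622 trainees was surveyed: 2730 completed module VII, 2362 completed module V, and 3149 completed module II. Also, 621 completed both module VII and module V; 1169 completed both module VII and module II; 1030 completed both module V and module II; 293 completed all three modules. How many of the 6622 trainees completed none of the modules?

908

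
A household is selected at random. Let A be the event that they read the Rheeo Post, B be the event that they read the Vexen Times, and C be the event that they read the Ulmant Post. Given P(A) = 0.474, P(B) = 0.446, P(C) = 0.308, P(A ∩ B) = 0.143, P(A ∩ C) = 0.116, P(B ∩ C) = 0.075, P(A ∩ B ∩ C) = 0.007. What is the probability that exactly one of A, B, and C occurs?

0.581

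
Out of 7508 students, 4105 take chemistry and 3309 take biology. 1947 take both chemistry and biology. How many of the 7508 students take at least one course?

Apply inclusion-exclusion:
|union| = 4105 + 3309 − 1947 = 5467

5467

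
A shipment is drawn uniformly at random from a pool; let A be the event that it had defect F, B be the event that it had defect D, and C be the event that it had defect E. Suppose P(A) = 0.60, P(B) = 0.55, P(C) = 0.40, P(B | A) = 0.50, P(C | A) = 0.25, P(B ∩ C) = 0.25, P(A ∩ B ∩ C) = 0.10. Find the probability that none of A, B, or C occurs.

0.05

P(A ∩ B) = P(A)·P(B|A) = 0.60 × 0.50 = 0.30
P(A ∩ C) = P(A)·P(C|A) = 0.60 × 0.25 = 0.15
By inclusion-exclusion,
P(A ∪ B ∪ C) = 0.60 + 0.55 + 0.40 − 0.30 − 0.15 − 0.25 + 0.10 = 0.95
P(none) = 1 − 0.95 = 0.05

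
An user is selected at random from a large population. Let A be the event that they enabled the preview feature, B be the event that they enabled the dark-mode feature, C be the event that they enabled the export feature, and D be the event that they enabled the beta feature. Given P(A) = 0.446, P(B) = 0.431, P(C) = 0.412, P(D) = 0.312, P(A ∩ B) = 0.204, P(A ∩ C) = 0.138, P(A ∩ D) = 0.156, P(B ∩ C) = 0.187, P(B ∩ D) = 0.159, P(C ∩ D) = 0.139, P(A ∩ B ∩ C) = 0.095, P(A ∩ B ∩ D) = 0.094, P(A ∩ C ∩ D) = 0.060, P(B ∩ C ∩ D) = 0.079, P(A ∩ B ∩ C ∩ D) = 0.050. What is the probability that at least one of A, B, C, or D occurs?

Using inclusion–exclusion:
P(A ∪ B ∪ C ∪ D) = 0.446 + 0.431 + 0.412 + 0.312 − 0.204 − 0.138 − 0.156 − 0.187 − 0.159 − 0.139 + 0.095 + 0.094 + 0.060 + 0.079 − 0.050 = 0.896

0.896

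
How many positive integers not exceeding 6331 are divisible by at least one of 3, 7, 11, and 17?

2110 + 904 + 575 + 372 − 301 − 191 − 124 − 82 − 53 − 33 + 27 + 17 + 11 + 4 − 1 = 3235

3235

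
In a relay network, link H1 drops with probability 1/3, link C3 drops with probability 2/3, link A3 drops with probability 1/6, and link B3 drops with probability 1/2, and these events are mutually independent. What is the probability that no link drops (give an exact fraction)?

5/54

Since the events are independent, P(none) is the product of the individual non-occurrence probabilities.
P(none) = (1 − 1/3) × (1 − 2/3) × (1 − 1/6) × (1 − 1/2) = 2/3 × 1/3 × 5/6 × 1/2 = 5/54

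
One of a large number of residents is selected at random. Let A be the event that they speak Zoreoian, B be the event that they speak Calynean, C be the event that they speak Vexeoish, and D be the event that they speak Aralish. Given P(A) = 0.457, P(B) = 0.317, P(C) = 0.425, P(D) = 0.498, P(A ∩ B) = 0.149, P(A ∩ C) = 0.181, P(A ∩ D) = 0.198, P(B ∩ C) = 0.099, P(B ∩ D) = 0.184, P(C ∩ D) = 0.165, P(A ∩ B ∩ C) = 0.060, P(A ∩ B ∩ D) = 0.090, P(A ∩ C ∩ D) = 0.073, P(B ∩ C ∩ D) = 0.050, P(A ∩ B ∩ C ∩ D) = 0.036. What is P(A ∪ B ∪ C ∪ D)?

0.958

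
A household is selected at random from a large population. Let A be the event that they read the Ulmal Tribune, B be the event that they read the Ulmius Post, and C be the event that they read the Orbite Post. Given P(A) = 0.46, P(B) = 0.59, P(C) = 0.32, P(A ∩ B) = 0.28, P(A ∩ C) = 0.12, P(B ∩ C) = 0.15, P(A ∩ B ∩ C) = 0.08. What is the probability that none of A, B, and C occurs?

0.10

P(A ∪ B ∪ C) = 0.46 + 0.59 + 0.32 − 0.28 − 0.12 − 0.15 + 0.08 = 0.90
P(none) = 1 − 0.90 = 0.10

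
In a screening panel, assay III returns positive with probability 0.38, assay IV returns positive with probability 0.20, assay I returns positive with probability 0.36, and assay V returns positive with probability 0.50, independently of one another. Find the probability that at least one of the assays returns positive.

P(none) = (1 − 0.38) × (1 − 0.20) × (1 − 0.36) × (1 − 0.50) = 0.62 × 0.80 × 0.64 × 0.50 = 0.15872
P(at least one) = 1 − 0.15872 = 0.84128

0.84128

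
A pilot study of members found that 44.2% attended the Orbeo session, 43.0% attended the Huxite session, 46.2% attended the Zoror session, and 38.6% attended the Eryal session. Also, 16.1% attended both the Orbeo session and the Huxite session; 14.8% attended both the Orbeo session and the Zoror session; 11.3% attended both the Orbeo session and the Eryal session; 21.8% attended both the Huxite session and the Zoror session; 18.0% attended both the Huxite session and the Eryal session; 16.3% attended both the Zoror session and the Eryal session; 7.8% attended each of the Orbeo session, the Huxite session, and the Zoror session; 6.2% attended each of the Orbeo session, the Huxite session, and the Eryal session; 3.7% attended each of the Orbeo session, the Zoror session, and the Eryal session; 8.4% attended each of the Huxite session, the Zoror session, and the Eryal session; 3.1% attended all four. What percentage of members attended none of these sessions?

P(union) = 44.2 + 43.0 + 46.2 + 38.6 − 16.1 − 14.8 − 11.3 − 21.8 − 18.0 − 16.3 + 7.8 + 6.2 + 3.7 + 8.4 − 3.1 = 96.7%
P(none) = 100% − 96.7% = 3.3%

3.3%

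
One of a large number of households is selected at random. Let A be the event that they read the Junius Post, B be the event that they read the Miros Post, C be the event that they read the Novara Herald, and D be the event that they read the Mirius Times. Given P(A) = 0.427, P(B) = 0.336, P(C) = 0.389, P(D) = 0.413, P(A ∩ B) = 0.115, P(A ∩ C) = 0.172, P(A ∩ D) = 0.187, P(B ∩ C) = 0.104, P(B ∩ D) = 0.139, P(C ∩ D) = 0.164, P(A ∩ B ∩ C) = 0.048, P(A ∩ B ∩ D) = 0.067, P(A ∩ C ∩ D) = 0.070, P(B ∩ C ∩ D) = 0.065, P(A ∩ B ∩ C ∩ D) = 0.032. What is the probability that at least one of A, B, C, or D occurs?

0.902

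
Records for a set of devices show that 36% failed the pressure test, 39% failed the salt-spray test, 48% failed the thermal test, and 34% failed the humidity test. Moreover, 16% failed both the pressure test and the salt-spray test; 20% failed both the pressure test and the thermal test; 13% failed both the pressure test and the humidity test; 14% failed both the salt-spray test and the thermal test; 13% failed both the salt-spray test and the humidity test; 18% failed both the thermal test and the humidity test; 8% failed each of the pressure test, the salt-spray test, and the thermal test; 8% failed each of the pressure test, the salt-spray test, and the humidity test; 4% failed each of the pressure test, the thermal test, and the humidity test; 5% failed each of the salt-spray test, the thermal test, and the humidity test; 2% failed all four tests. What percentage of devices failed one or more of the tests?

P(at least one) = 36 + 39 + 48 + 34 − 16 − 20 − 13 − 14 − 13 − 18 + 8 + 8 + 4 + 5 − 2 = 86%

86%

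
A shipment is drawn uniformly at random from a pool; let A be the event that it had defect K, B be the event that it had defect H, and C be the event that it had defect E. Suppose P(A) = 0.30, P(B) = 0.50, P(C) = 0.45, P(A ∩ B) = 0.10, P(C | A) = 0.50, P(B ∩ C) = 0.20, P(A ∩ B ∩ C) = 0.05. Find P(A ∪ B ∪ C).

0.85

P(A ∩ C) = P(A)·P(C|A) = 0.30 × 0.50 = 0.15
Using inclusion–exclusion:
P(A ∪ B ∪ C) = 0.30 + 0.50 + 0.45 − 0.10 − 0.15 − 0.20 + 0.05 = 0.85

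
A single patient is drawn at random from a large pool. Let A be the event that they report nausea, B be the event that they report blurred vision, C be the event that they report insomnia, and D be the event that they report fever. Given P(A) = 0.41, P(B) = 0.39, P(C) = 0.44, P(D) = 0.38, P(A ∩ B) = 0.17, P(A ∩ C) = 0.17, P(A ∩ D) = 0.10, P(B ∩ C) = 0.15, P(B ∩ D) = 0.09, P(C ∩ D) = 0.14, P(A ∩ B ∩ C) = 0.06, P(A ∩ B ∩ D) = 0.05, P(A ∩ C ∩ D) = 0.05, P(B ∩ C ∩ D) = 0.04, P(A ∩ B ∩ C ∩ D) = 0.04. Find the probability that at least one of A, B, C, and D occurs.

By inclusion-exclusion,
P(A ∪ B ∪ C ∪ D) = 0.41 + 0.39 + 0.44 + 0.38 − 0.17 − 0.17 − 0.10 − 0.15 − 0.09 − 0.14 + 0.06 + 0.05 + 0.05 + 0.04 − 0.04 = 0.96

0.96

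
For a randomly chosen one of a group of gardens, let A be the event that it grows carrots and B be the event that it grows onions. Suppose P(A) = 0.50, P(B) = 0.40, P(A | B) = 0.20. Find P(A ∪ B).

0.82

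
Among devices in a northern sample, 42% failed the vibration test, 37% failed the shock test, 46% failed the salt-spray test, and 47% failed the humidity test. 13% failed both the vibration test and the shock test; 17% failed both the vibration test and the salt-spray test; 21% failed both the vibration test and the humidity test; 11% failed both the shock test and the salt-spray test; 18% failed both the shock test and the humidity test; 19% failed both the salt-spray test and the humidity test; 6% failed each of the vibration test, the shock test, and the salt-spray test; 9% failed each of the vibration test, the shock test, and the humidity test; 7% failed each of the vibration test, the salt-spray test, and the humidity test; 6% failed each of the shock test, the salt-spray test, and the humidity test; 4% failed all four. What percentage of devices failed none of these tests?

3%

P(union) = 42 + 37 + 46 + 47 − 13 − 17 − 21 − 11 − 18 − 19 + 6 + 9 + 7 + 6 − 4 = 97%
P(none) = 100% − 97% = 3%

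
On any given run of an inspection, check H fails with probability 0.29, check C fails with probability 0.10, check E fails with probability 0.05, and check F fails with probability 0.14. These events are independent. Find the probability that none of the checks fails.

0.522063

Independence gives P(none) = ∏(1 − pᵢ).
P(none) = (1 − 0.29) × (1 − 0.10) × (1 − 0.05) × (1 − 0.14) = 0.71 × 0.90 × 0.95 × 0.86 = 0.522063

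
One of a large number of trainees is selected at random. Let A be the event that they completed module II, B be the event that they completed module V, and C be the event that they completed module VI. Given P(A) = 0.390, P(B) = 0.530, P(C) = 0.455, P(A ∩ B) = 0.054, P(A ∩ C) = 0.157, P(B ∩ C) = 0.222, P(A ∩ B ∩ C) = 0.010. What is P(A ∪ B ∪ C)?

0.952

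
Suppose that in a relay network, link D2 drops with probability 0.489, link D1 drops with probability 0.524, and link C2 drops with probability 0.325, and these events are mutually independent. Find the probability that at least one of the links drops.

P(none) = (1 − 0.489) × (1 − 0.524) × (1 − 0.325) = 0.511 × 0.476 × 0.675 = 0.1641843
P(at least one) = 1 − 0.1641843 = 0.8358157

0.8358157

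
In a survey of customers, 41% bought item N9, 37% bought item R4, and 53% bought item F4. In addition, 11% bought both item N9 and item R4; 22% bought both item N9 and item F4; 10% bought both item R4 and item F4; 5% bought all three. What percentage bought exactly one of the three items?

60%

By inclusion–exclusion (exactly-one form):
P(exactly one) = 41 + 37 + 53 − 2·11 − 2·22 − 2·10 + 3·5 = 60%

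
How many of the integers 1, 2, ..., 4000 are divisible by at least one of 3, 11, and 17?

Inclusion–exclusion gives
1333 + 363 + 235 − 121 − 78 − 21 + 7 = 1718

1718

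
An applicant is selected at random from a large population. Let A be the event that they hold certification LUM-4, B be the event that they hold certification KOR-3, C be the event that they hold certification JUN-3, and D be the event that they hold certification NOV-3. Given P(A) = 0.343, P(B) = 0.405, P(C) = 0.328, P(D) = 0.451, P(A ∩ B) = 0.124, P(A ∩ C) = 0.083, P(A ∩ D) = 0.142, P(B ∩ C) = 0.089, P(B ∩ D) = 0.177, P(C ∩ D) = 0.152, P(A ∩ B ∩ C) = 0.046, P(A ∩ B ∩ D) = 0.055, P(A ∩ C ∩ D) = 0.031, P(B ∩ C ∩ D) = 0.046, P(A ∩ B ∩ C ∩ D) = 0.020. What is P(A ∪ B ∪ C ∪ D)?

P(A ∪ B ∪ C ∪ D) = 0.343 + 0.405 + 0.328 + 0.451 − 0.124 − 0.083 − 0.142 − 0.089 − 0.177 − 0.152 + 0.046 + 0.055 + 0.031 + 0.046 − 0.020 = 0.918

0.918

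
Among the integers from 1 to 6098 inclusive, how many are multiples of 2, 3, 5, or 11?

4620

floor(6098/2) + floor(6098/3) + floor(6098/5) + floor(6098/11) − floor(6098/6) − floor(6098/10) − floor(6098/22) − floor(6098/15) − floor(6098/33) − floor(6098/55) + floor(6098/30) + floor(6098/66) + floor(6098/110) + floor(6098/165) − floor(6098/330) = 3049 + 2032 + 1219 + 554 − 1016 − 609 − 277 − 406 − 184 − 110 + 203 + 92 + 55 + 36 − 18 = 4620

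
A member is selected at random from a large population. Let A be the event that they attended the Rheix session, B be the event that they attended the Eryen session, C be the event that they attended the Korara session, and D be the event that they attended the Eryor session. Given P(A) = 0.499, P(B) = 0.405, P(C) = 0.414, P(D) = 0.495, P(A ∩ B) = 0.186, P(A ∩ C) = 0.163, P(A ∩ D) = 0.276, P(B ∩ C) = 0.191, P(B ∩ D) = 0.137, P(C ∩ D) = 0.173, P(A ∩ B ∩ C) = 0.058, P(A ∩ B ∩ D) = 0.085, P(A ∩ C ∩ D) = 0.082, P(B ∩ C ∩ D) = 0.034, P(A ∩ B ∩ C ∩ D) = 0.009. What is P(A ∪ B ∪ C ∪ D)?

P(A ∪ B ∪ C ∪ D) = 0.499 + 0.405 + 0.414 + 0.495 − 0.186 − 0.163 − 0.276 − 0.191 − 0.137 − 0.173 + 0.058 + 0.085 + 0.082 + 0.034 − 0.009 = 0.937

0.937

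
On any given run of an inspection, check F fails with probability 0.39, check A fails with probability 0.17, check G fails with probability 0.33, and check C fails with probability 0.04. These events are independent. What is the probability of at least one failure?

0.67434784

P(none) = (1 − 0.39) × (1 − 0.17) × (1 − 0.33) × (1 − 0.04) = 0.61 × 0.83 × 0.67 × 0.96 = 0.32565216
P(at least one) = 1 − 0.32565216 = 0.67434784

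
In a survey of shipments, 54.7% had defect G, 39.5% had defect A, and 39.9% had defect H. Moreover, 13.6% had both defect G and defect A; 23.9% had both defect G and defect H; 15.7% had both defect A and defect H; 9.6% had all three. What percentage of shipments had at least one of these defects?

90.5%

P(union) = 54.7 + 39.5 + 39.9 − 13.6 − 23.9 − 15.7 + 9.6 = 90.5%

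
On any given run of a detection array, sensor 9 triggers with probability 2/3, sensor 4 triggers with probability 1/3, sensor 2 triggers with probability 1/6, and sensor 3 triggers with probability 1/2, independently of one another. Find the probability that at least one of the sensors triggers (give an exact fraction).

49/54

P(none) = (1 − 2/3) × (1 − 1/3) × (1 − 1/6) × (1 − 1/2) = 1/3 × 2/3 × 5/6 × 1/2 = 5/54
P(at least one) = 1 − 5/54 = 49/54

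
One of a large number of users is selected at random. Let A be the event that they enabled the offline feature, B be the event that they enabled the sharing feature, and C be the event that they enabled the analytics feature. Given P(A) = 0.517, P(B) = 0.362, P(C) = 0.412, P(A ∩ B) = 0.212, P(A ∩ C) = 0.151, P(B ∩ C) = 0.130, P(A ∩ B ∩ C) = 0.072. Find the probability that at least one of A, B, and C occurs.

0.870

By inclusion–exclusion:
P(A ∪ B ∪ C) = 0.517 + 0.362 + 0.412 − 0.212 − 0.151 − 0.130 + 0.072 = 0.870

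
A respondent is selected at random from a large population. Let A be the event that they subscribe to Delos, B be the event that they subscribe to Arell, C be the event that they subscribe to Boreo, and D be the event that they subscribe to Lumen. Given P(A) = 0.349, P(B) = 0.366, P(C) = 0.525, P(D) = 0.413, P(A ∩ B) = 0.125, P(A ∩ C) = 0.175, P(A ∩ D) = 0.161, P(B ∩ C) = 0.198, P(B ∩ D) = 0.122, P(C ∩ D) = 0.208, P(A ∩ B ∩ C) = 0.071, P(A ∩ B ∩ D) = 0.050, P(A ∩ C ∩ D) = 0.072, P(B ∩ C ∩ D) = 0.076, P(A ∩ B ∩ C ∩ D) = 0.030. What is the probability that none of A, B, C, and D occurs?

By inclusion-exclusion,
P(A ∪ B ∪ C ∪ D) = 0.349 + 0.366 + 0.525 + 0.413 − 0.125 − 0.175 − 0.161 − 0.198 − 0.122 − 0.208 + 0.071 + 0.050 + 0.072 + 0.076 − 0.030 = 0.903
P(none) = 1 − 0.903 = 0.097

0.097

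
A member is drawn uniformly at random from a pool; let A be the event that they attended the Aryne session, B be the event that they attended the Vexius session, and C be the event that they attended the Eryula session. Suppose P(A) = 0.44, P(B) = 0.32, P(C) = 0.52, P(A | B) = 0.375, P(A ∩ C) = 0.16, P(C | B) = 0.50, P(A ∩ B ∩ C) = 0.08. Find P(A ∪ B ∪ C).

0.92

P(A ∩ B) = P(B)·P(A|B) = 0.32 × 0.375 = 0.12
P(B ∩ C) = P(B)·P(C|B) = 0.32 × 0.50 = 0.16
P(A ∪ B ∪ C) = 0.44 + 0.32 + 0.52 − 0.12 − 0.16 − 0.16 + 0.08 = 0.92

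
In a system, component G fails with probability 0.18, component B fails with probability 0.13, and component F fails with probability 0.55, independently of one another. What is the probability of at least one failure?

Independence gives P(none) = ∏(1 − pᵢ).
P(none) = (1 − 0.18) × (1 − 0.13) × (1 − 0.55) = 0.82 × 0.87 × 0.45 = 0.32103
P(at least one) = 1 − 0.32103 = 0.67897

0.67897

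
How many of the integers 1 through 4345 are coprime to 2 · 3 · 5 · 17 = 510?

floor(4345/2) + floor(4345/3) + floor(4345/5) + floor(4345/17) − floor(4345/6) − floor(4345/10) − floor(4345/34) − floor(4345/15) − floor(4345/51) − floor(4345/85) + floor(4345/30) + floor(4345/102) + floor(4345/170) + floor(4345/255) − floor(4345/510) = 2172 + 1448 + 869 + 255 − 724 − 434 − 127 − 289 − 85 − 51 + 144 + 42 + 25 + 17 − 8 = 3254
4345 − 3254 = 1091

1091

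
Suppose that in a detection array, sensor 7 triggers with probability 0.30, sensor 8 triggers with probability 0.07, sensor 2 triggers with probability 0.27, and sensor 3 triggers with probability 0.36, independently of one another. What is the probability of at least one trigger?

0.6958528

Independence gives P(none) = ∏(1 − pᵢ).
P(none) = (1 − 0.30) × (1 − 0.07) × (1 − 0.27) × (1 − 0.36) = 0.70 × 0.93 × 0.73 × 0.64 = 0.3041472
P(at least one) = 1 − 0.3041472 = 0.6958528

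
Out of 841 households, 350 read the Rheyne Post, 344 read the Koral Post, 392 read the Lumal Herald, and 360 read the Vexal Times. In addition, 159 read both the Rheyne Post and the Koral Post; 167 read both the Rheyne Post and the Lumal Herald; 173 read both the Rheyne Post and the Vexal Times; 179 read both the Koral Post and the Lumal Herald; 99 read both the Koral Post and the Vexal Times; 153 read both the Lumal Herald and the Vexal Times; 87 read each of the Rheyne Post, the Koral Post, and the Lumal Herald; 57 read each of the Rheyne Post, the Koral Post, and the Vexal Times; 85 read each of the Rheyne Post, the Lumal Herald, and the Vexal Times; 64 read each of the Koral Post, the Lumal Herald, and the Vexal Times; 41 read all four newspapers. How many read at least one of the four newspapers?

Inclusion–exclusion gives
|at least one| = 350 + 344 + 392 + 360 − 159 − 167 − 173 − 179 − 99 − 153 + 87 + 57 + 85 + 64 − 41 = 768

768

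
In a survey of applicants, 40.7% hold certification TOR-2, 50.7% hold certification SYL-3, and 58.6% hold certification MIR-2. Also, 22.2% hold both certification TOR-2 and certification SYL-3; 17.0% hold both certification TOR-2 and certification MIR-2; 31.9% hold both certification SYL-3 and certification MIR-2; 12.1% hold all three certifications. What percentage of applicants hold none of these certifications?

9.0%

P(union) = 40.7 + 50.7 + 58.6 − 22.2 − 17.0 − 31.9 + 12.1 = 91.0%
P(none) = 100% − 91.0% = 9.0%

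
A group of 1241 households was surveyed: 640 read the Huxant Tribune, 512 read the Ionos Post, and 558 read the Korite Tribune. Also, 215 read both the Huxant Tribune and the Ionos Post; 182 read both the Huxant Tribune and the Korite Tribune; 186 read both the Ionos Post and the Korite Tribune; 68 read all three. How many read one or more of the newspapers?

1195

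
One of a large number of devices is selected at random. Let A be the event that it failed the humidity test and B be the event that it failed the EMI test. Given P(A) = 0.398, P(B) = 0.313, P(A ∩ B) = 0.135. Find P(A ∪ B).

0.576

Using inclusion–exclusion:
P(A ∪ B) = 0.398 + 0.313 − 0.135 = 0.576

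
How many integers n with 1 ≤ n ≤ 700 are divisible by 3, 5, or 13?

356

Inclusion–exclusion gives
floor(700/3) + floor(700/5) + floor(700/13) − floor(700/15) − floor(700/39) − floor(700/65) + floor(700/195) = 233 + 140 + 53 − 46 − 17 − 10 + 3 = 356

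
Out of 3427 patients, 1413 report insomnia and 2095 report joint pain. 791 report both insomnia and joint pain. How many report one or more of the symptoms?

Apply inclusion-exclusion:
|union| = 1413 + 2095 − 791 = 2717

2717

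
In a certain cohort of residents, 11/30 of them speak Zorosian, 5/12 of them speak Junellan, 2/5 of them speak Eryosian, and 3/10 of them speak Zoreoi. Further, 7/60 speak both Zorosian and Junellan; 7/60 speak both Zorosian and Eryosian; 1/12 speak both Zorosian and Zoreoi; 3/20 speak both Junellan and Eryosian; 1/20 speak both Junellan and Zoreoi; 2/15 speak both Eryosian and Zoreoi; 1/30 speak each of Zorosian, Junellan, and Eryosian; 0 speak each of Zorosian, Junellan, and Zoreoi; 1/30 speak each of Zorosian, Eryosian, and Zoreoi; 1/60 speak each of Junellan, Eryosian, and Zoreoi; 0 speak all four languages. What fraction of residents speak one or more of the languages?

11/12

Using inclusion–exclusion:
P(at least one) = 11/30 + 5/12 + 2/5 + 3/10 − 7/60 − 7/60 − 1/12 − 3/20 − 1/20 − 2/15 + 1/30 + 0 + 1/30 + 1/60 − 0 = 11/12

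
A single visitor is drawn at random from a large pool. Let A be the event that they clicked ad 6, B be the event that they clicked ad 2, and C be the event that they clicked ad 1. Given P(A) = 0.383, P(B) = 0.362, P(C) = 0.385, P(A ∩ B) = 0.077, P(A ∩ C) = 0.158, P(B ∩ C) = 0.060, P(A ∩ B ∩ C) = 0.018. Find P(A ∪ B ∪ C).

0.853

P(A ∪ B ∪ C) = 0.383 + 0.362 + 0.385 − 0.077 − 0.158 − 0.060 + 0.018 = 0.853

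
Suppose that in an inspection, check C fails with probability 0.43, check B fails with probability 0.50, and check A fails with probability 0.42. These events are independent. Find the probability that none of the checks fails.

P(none) = (1 − 0.43) × (1 − 0.50) × (1 − 0.42) = 0.57 × 0.50 × 0.58 = 0.1653

0.1653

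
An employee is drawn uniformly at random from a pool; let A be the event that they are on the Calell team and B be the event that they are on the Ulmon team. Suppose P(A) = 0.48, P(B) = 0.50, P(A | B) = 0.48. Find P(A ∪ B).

P(A ∩ B) = P(B)·P(A|B) = 0.50 × 0.48 = 0.24
Using inclusion–exclusion:
P(A ∪ B) = 0.48 + 0.50 − 0.24 = 0.74

0.74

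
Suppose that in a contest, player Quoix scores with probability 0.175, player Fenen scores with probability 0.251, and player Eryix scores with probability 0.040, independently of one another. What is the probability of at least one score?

0.406792

P(none) = (1 − 0.175) × (1 − 0.251) × (1 − 0.040) = 0.825 × 0.749 × 0.960 = 0.593208
P(at least one) = 1 − 0.593208 = 0.406792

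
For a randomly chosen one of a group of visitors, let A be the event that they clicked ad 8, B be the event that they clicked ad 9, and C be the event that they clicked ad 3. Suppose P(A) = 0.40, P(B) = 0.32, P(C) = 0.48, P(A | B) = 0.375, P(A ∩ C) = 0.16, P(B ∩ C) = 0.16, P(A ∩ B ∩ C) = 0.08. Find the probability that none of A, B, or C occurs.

0.16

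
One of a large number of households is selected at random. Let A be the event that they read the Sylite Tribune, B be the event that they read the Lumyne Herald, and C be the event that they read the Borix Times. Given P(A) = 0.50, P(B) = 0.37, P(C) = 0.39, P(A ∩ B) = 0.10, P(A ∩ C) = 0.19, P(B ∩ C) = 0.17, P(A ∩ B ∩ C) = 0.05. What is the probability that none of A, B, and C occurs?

P(A ∪ B ∪ C) = 0.50 + 0.37 + 0.39 − 0.10 − 0.19 − 0.17 + 0.05 = 0.85
P(none) = 1 − 0.85 = 0.15

0.15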